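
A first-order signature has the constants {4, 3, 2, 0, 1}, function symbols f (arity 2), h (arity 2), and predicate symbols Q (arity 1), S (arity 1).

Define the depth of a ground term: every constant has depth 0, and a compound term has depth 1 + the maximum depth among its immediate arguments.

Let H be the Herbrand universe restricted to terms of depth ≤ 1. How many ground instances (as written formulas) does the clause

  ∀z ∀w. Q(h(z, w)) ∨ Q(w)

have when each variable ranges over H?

3025

Ground terms of depth ≤ 1:
  If N_k denotes the number of depth-≤k ground terms, the 5 constants give N_0 = 5, and each function symbol of arity r contributes N_{k-1}^r new terms at level k: N_k = 5 + N_{k-1}^2 + N_{k-1}^2.
  N_0 = 5
  N_1 = 5 + 5^2 + 5^2 = 55
So there are 55 ground terms available for substitution.
Each of z, w ranges independently over the available ground terms, and distinct assignments produce distinct instances.
Number of ground instances = 55^2 = 3025.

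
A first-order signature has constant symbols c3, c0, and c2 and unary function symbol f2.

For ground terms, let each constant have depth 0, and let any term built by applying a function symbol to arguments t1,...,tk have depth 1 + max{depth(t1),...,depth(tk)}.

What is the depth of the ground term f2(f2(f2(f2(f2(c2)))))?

depth(f2(c2)) = 1 + depth(c2) = 1 + 0 = 1
depth(f2(f2(c2))) = 1 + depth(f2(c2)) = 1 + 1 = 2
depth(f2(f2(f2(c2)))) = 1 + depth(f2(f2(c2))) = 1 + 2 = 3
depth(f2(f2(f2(f2(c2))))) = 1 + depth(f2(f2(f2(c2)))) = 1 + 3 = 4
depth(f2(f2(f2(f2(f2(c2)))))) = 1 + depth(f2(f2(f2(f2(c2))))) = 1 + 4 = 5

5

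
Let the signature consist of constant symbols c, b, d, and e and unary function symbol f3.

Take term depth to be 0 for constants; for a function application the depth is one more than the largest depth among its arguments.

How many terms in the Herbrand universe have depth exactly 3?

4

Count level by level. With function symbols f3/1, the terms of depth ≤ k are the 4 constants together with each function applied to depth-≤(k−1) tuples, so N_k = 4 + N_{k-1}.
N_0 = 4
N_1 = 4 + 4 = 8
N_2 = 4 + 8 = 12
N_3 = 4 + 12 = 16
Terms of depth exactly 3: N_3 − N_2 = 16 − 12 = 4.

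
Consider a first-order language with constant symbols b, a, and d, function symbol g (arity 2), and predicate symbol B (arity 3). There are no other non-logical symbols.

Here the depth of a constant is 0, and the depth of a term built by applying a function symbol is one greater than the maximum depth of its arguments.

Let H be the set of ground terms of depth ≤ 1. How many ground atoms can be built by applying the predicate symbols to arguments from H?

First count ground terms of depth ≤ 1.
If N_k denotes the number of depth-≤k ground terms, the 3 constants give N_0 = 3, and each function symbol of arity r contributes N_{k-1}^r new terms at level k: N_k = 3 + N_{k-1}^2.
N_0 = 3
N_1 = 3 + 3^2 = 12
Explicitly: b, a, d, g(b, b), g(b, a), g(b, d), g(a, b), g(a, a), g(a, d), g(d, b), g(d, a), g(d, d).
So |H| = 12.
Ground atoms are formed by filling each argument slot of a predicate with a term from H, so an r-ary predicate gives |H|^r atoms:
  B: 12^3 = 1728
Total ground atoms: 1728.

1728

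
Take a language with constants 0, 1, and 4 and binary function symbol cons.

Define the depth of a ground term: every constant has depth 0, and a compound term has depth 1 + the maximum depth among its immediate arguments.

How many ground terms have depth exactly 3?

21465

Let N_k = |{terms of depth ≤ k}|. Then N_0 = 3 and N_k = 3 + N_{k-1}^2 for k ≥ 1 (one summand per function symbol, arity giving the exponent).
N_0 = 3
N_1 = 3 + 3^2 = 12
N_2 = 3 + 12^2 = 147
N_3 = 3 + 147^2 = 21612
Terms of depth exactly 3: N_3 − N_2 = 21612 − 147 = 21465.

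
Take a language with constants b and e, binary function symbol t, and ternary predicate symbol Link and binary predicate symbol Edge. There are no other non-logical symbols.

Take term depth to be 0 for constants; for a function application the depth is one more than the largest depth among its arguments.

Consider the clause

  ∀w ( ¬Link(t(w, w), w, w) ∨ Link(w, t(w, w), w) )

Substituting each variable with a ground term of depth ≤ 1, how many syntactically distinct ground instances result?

Ground terms of depth ≤ 1:
  Let N_k count ground terms of depth at most k. Each non-constant term of depth ≤ k is some function symbol applied to depth-≤(k−1) arguments, giving N_k = 2 + N_{k-1}^2.
  N_0 = 2
  N_1 = 2 + 2^2 = 6
  Explicitly: b, e, t(b, b), t(b, e), t(e, b), t(e, e).
So there are 6 ground terms available for substitution.
The variable w ranges independently over the available ground terms, and distinct assignments produce distinct instances.
Number of ground instances = 6.

6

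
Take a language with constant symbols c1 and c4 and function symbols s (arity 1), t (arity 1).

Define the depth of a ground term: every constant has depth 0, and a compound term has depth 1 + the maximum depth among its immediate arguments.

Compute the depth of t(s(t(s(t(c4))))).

depth(t(c4)) = 1 + depth(c4) = 1 + 0 = 1
depth(s(t(c4))) = 1 + depth(t(c4)) = 1 + 1 = 2
depth(t(s(t(c4)))) = 1 + depth(s(t(c4))) = 1 + 2 = 3
depth(s(t(s(t(c4))))) = 1 + depth(t(s(t(c4)))) = 1 + 3 = 4
depth(t(s(t(s(t(c4)))))) = 1 + depth(s(t(s(t(c4))))) = 1 + 4 = 5

5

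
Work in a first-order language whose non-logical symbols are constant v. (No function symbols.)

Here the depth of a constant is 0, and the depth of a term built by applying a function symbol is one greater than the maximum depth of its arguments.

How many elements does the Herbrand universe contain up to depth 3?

With no function symbols every ground term is a constant, so there is exactly 1 ground term at every depth bound.
N_0 = 1
N_1 = 1
N_2 = 1
N_3 = 1
Explicitly: v.

1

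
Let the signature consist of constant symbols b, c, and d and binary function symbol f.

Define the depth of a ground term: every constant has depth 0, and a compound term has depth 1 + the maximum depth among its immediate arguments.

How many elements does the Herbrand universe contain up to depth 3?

Count level by level. With function symbols f/2, the terms of depth ≤ k are the 3 constants together with each function applied to depth-≤(k−1) tuples, so N_k = 3 + N_{k-1}^2.
N_0 = 3
N_1 = 3 + 3^2 = 12
N_2 = 3 + 12^2 = 147
N_3 = 3 + 147^2 = 21612

21612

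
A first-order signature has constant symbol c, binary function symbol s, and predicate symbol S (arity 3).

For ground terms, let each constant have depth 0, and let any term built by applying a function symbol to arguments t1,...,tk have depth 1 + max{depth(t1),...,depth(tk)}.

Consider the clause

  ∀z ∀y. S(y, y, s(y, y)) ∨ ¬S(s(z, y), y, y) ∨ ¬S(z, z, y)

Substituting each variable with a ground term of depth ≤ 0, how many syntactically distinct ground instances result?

Ground terms of depth ≤ 0:
  Let N_k count ground terms of depth at most k. Each non-constant term of depth ≤ k is some function symbol applied to depth-≤(k−1) arguments, giving N_k = 1 + N_{k-1}^2.
  N_0 = 1
  Explicitly: c.
So there is exactly 1 ground term available for substitution.
The body mentions every one of the 2 quantified variables; since ground terms form a free algebra, no two substitutions collapse to the same formula.
Number of ground instances = 1^2 = 1.

1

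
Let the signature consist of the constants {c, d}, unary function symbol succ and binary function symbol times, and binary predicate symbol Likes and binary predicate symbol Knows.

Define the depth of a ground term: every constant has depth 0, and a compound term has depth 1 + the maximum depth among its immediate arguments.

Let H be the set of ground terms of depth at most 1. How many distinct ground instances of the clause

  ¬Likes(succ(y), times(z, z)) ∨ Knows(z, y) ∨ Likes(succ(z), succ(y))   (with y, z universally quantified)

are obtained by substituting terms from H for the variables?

64

Ground terms of depth ≤ 1:
  Count level by level. With function symbols succ/1, times/2, the terms of depth ≤ k are the 2 constants together with each function applied to depth-≤(k−1) tuples, so N_k = 2 + N_{k-1} + N_{k-1}^2.
  N_0 = 2
  N_1 = 2 + 2 + 2^2 = 8
So there are 8 ground terms available for substitution.
The body mentions every one of the 2 quantified variables; since ground terms form a free algebra, no two substitutions collapse to the same formula.
Number of ground instances = 8^2 = 64.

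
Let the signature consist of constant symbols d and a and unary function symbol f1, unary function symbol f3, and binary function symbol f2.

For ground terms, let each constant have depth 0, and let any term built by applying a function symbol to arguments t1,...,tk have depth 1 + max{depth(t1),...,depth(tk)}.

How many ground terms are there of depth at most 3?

Write N_k for the number of ground terms of depth ≤ k. A term of depth ≤ k is either a constant or a function symbol applied to arguments of depth ≤ k−1, so N_k = 2 + N_{k-1} + N_{k-1} + N_{k-1}^2.
N_0 = 2
N_1 = 2 + 2 + 2 + 2^2 = 10
N_2 = 2 + 10 + 10 + 10^2 = 122
N_3 = 2 + 122 + 122 + 122^2 = 15130

15130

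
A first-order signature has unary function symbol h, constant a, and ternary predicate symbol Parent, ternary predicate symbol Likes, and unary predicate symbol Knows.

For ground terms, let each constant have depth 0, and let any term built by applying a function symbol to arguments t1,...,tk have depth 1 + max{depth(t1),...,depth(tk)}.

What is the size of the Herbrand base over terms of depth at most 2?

57

First count ground terms of depth ≤ 2.
Let N_k = |{terms of depth ≤ k}|. Then N_0 = 1 and N_k = 1 + N_{k-1} for k ≥ 1 (one summand per function symbol, arity giving the exponent).
N_0 = 1
N_1 = 1 + 1 = 2
N_2 = 1 + 2 = 3
So |H| = 3.
Ground atoms are formed by filling each argument slot of a predicate with a term from H, so an r-ary predicate gives |H|^r atoms:
  Parent: 3^3 = 27;  Likes: 3^3 = 27;  Knows: 3
Total ground atoms: 27 + 27 + 3 = 57.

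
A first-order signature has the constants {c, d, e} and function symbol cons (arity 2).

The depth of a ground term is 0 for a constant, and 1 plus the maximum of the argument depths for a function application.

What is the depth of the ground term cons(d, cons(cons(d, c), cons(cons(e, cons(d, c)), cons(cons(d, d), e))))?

5

depth(cons(d, c)) = 1 + max(0, 0) = 1
depth(cons(e, cons(d, c))) = 1 + max(0, 1) = 2
depth(cons(d, d)) = 1 + max(0, 0) = 1
depth(cons(cons(d, d), e)) = 1 + max(1, 0) = 2
depth(cons(cons(e, cons(d, c)), cons(cons(d, d), e))) = 1 + max(2, 2) = 3
depth(cons(cons(d, c), cons(cons(e, cons(d, c)), cons(cons(d, d), e)))) = 1 + max(1, 3) = 4
depth(cons(d, cons(cons(d, c), cons(cons(e, cons(d, c)), cons(cons(d, d), e))))) = 1 + max(0, 4) = 5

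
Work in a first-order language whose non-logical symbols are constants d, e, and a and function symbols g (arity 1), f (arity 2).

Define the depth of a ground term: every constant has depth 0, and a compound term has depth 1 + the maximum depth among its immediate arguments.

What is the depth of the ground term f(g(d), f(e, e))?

depth(g(d)) = 1 + depth(d) = 1 + 0 = 1
depth(f(e, e)) = 1 + max(0, 0) = 1
depth(f(g(d), f(e, e))) = 1 + max(1, 1) = 2

2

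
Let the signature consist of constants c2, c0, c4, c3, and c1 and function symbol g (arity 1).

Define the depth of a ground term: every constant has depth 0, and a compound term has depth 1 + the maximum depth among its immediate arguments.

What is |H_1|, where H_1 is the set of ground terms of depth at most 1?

10

Let N_k = |{terms of depth ≤ k}|. Then N_0 = 5 and N_k = 5 + N_{k-1} for k ≥ 1 (one summand per function symbol, arity giving the exponent).
N_0 = 5
N_1 = 5 + 5 = 10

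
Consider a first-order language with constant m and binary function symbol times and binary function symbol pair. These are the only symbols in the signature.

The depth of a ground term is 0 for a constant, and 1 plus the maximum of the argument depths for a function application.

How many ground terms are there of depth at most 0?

Let N_k = |{terms of depth ≤ k}|. Then N_0 = 1 and N_k = 1 + N_{k-1}^2 + N_{k-1}^2 for k ≥ 1 (one summand per function symbol, arity giving the exponent).
N_0 = 1
Explicitly: m.

1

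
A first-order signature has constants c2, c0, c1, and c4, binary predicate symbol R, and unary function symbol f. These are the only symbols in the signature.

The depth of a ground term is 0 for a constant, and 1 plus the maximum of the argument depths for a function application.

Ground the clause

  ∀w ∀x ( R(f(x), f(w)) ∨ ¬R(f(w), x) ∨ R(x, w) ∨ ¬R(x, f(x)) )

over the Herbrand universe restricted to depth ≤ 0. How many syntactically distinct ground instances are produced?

16

Ground terms of depth ≤ 0:
  Let N_k = |{terms of depth ≤ k}|. Then N_0 = 4 and N_k = 4 + N_{k-1} for k ≥ 1 (one summand per function symbol, arity giving the exponent).
  N_0 = 4
So there are 4 ground terms available for substitution.
Each of w, x ranges independently over the available ground terms, and distinct assignments produce distinct instances.
Number of ground instances = 4^2 = 16.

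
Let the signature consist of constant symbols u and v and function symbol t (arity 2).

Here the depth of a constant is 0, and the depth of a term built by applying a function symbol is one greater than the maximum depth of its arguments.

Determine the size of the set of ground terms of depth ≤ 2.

If N_k denotes the number of depth-≤k ground terms, the 2 constants give N_0 = 2, and each function symbol of arity r contributes N_{k-1}^r new terms at level k: N_k = 2 + N_{k-1}^2.
N_0 = 2
N_1 = 2 + 2^2 = 6
N_2 = 2 + 6^2 = 38

38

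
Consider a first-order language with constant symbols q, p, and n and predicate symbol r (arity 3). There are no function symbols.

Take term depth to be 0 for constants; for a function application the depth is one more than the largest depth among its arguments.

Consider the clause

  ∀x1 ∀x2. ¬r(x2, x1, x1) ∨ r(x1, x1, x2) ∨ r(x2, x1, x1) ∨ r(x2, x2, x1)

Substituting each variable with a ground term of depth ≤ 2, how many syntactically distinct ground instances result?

Ground terms of depth ≤ 2:
  With no function symbols every ground term is a constant, so there are exactly 3 ground terms at every depth bound.
  N_0 = 3
  N_1 = 3
  N_2 = 3
So there are 3 ground terms available for substitution.
The clause has 2 distinct variables (x1, x2), each appearing in the body. In the free term algebra distinct substitutions yield syntactically distinct ground instances.
Number of ground instances = 3^2 = 9.

9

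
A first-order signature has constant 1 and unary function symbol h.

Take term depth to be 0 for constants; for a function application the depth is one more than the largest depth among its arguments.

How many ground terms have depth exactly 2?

1

Let N_k count ground terms of depth at most k. Each non-constant term of depth ≤ k is some function symbol applied to depth-≤(k−1) arguments, giving N_k = 1 + N_{k-1}.
N_0 = 1
N_1 = 1 + 1 = 2
N_2 = 1 + 2 = 3
Terms of depth exactly 2: N_2 − N_1 = 3 − 2 = 1.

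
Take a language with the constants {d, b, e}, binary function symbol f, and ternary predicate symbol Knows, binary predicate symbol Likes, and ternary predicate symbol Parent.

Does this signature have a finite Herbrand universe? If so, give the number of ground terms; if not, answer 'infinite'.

The signature has at least one function symbol (f, arity 2) and at least one constant (d).
Iterating f gives infinitely many distinct ground terms: d, f(d, d), f(f(d, d), f(d, d)), ...
So the Herbrand universe is infinite.

infinite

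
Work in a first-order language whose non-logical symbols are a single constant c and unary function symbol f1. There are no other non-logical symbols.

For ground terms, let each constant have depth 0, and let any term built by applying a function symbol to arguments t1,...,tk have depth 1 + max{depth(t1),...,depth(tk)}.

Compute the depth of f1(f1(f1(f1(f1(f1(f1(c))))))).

depth(f1(c)) = 1 + depth(c) = 1 + 0 = 1
depth(f1(f1(c))) = 1 + depth(f1(c)) = 1 + 1 = 2
depth(f1(f1(f1(c)))) = 1 + depth(f1(f1(c))) = 1 + 2 = 3
depth(f1(f1(f1(f1(c))))) = 1 + depth(f1(f1(f1(c)))) = 1 + 3 = 4
depth(f1(f1(f1(f1(f1(c)))))) = 1 + depth(f1(f1(f1(f1(c))))) = 1 + 4 = 5
depth(f1(f1(f1(f1(f1(f1(c))))))) = 1 + depth(f1(f1(f1(f1(f1(c)))))) = 1 + 5 = 6
depth(f1(f1(f1(f1(f1(f1(f1(c)))))))) = 1 + depth(f1(f1(f1(f1(f1(f1(c))))))) = 1 + 6 = 7

7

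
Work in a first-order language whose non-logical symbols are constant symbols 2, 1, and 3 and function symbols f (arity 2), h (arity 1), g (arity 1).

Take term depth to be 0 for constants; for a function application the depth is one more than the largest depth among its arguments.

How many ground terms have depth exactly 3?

Let N_k count ground terms of depth at most k. Each non-constant term of depth ≤ k is some function symbol applied to depth-≤(k−1) arguments, giving N_k = 3 + N_{k-1}^2 + N_{k-1} + N_{k-1}.
N_0 = 3
N_1 = 3 + 3^2 + 3 + 3 = 18
N_2 = 3 + 18^2 + 18 + 18 = 363
N_3 = 3 + 363^2 + 363 + 363 = 132498
Terms of depth exactly 3: N_3 − N_2 = 132498 − 363 = 132135.

132135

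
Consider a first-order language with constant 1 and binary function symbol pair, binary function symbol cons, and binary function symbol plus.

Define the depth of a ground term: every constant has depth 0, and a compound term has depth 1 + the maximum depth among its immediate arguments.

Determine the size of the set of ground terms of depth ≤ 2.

49

Write N_k for the number of ground terms of depth ≤ k. A term of depth ≤ k is either a constant or a function symbol applied to arguments of depth ≤ k−1, so N_k = 1 + N_{k-1}^2 + N_{k-1}^2 + N_{k-1}^2.
N_0 = 1
N_1 = 1 + 1^2 + 1^2 + 1^2 = 4
N_2 = 1 + 4^2 + 4^2 + 4^2 = 49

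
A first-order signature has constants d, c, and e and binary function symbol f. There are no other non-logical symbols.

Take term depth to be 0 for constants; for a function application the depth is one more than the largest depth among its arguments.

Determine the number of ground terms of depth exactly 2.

Let N_k count ground terms of depth at most k. Each non-constant term of depth ≤ k is some function symbol applied to depth-≤(k−1) arguments, giving N_k = 3 + N_{k-1}^2.
N_0 = 3
N_1 = 3 + 3^2 = 12
N_2 = 3 + 12^2 = 147
Terms of depth exactly 2: N_2 − N_1 = 147 − 12 = 135.

135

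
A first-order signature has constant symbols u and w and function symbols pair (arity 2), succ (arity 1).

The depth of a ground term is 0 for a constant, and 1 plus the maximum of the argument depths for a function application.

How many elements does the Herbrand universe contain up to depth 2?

74

Count level by level. With function symbols pair/2, succ/1, the terms of depth ≤ k are the 2 constants together with each function applied to depth-≤(k−1) tuples, so N_k = 2 + N_{k-1}^2 + N_{k-1}.
N_0 = 2
N_1 = 2 + 2^2 + 2 = 8
N_2 = 2 + 8^2 + 8 = 74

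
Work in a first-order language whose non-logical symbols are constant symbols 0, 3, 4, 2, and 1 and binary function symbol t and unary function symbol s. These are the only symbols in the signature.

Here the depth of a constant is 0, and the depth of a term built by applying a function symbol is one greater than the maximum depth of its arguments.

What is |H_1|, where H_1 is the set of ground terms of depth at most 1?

Let N_k = |{terms of depth ≤ k}|. Then N_0 = 5 and N_k = 5 + N_{k-1}^2 + N_{k-1} for k ≥ 1 (one summand per function symbol, arity giving the exponent).
N_0 = 5
N_1 = 5 + 5^2 + 5 = 35

35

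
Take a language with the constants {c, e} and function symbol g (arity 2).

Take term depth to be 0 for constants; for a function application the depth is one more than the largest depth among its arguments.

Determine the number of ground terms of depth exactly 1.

If N_k denotes the number of depth-≤k ground terms, the 2 constants give N_0 = 2, and each function symbol of arity r contributes N_{k-1}^r new terms at level k: N_k = 2 + N_{k-1}^2.
N_0 = 2
N_1 = 2 + 2^2 = 6
Terms of depth exactly 1: N_1 − N_0 = 6 − 2 = 4.

4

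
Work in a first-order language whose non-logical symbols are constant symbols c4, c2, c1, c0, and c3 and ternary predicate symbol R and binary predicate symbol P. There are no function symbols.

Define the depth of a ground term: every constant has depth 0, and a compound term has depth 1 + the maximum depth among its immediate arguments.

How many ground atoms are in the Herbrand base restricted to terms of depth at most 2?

First count ground terms of depth ≤ 2.
With no function symbols every ground term is a constant, so there are exactly 5 ground terms at every depth bound.
N_0 = 5
N_1 = 5
N_2 = 5
Explicitly: c4, c2, c1, c0, c3.
So |H| = 5.
Each predicate of arity r yields |H|^r ground atoms (one per choice of an r-tuple from H):
  R: 5^3 = 125;  P: 5^2 = 25
Total ground atoms: 125 + 25 = 150.

150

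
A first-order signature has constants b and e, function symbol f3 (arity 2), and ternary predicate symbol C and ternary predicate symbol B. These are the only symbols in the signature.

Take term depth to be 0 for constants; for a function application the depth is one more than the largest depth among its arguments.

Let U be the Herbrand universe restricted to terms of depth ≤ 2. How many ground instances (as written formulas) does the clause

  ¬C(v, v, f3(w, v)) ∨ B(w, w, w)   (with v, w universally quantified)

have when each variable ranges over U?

1444

Ground terms of depth ≤ 2:
  If N_k denotes the number of depth-≤k ground terms, the 2 constants give N_0 = 2, and each function symbol of arity r contributes N_{k-1}^r new terms at level k: N_k = 2 + N_{k-1}^2.
  N_0 = 2
  N_1 = 2 + 2^2 = 6
  N_2 = 2 + 6^2 = 38
So there are 38 ground terms available for substitution.
Each of v, w ranges independently over the available ground terms, and distinct assignments produce distinct instances.
Number of ground instances = 38^2 = 1444.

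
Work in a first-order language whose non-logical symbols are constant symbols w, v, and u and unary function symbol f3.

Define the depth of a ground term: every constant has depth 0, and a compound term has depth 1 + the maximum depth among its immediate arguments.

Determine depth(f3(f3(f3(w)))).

depth(f3(w)) = 1 + depth(w) = 1 + 0 = 1
depth(f3(f3(w))) = 1 + depth(f3(w)) = 1 + 1 = 2
depth(f3(f3(f3(w)))) = 1 + depth(f3(f3(w))) = 1 + 2 = 3

3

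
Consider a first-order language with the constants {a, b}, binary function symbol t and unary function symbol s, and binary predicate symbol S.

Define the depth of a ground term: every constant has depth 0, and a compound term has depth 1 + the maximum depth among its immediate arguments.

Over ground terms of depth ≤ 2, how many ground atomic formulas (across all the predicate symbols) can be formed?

First count ground terms of depth ≤ 2.
Let N_k = |{terms of depth ≤ k}|. Then N_0 = 2 and N_k = 2 + N_{k-1}^2 + N_{k-1} for k ≥ 1 (one summand per function symbol, arity giving the exponent).
N_0 = 2
N_1 = 2 + 2^2 + 2 = 8
N_2 = 2 + 8^2 + 8 = 74
So |H| = 74.
Each predicate of arity r yields |H|^r ground atoms (one per choice of an r-tuple from H):
  S: 74^2 = 5476
Total ground atoms: 5476.

5476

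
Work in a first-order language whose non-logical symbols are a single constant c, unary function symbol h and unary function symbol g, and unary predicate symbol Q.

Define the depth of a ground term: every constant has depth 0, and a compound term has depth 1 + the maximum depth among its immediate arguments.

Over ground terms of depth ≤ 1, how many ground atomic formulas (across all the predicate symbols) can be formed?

First count ground terms of depth ≤ 1.
Let N_k count ground terms of depth at most k. Each non-constant term of depth ≤ k is some function symbol applied to depth-≤(k−1) arguments, giving N_k = 1 + N_{k-1} + N_{k-1}.
N_0 = 1
N_1 = 1 + 1 + 1 = 3
Explicitly: c, h(c), g(c).
So |H| = 3.
Ground atoms are formed by filling each argument slot of a predicate with a term from H, so an r-ary predicate gives |H|^r atoms:
  Q: 3
Total ground atoms: 3.

3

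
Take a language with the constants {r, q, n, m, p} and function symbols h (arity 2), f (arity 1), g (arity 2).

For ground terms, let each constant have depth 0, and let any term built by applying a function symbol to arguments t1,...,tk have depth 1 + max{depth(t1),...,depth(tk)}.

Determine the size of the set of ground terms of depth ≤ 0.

If N_k denotes the number of depth-≤k ground terms, the 5 constants give N_0 = 5, and each function symbol of arity r contributes N_{k-1}^r new terms at level k: N_k = 5 + N_{k-1}^2 + N_{k-1} + N_{k-1}^2.
N_0 = 5
Explicitly: r, q, n, m, p.

5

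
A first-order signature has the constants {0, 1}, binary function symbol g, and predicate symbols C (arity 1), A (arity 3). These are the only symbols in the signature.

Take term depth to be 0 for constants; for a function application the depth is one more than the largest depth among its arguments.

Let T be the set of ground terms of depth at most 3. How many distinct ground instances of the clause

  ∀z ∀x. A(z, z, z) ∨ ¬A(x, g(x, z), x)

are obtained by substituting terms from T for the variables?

Ground terms of depth ≤ 3:
  Count level by level. With function symbols g/2, the terms of depth ≤ k are the 2 constants together with each function applied to depth-≤(k−1) tuples, so N_k = 2 + N_{k-1}^2.
  N_0 = 2
  N_1 = 2 + 2^2 = 6
  N_2 = 2 + 6^2 = 38
  N_3 = 2 + 38^2 = 1446
So there are 1446 ground terms available for substitution.
Each of z, x ranges independently over the available ground terms, and distinct assignments produce distinct instances.
Number of ground instances = 1446^2 = 2090916.

2090916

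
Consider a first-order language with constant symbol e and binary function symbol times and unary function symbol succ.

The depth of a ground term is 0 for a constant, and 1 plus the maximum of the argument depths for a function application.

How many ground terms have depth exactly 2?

10

Count level by level. With function symbols times/2, succ/1, the terms of depth ≤ k are the 1 constant together with each function applied to depth-≤(k−1) tuples, so N_k = 1 + N_{k-1}^2 + N_{k-1}.
N_0 = 1
N_1 = 1 + 1^2 + 1 = 3
N_2 = 1 + 3^2 + 3 = 13
Terms of depth exactly 2: N_2 − N_1 = 13 − 3 = 10.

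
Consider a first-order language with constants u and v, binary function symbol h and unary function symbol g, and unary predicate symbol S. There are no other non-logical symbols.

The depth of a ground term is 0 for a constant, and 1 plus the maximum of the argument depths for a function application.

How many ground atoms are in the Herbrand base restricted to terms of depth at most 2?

First count ground terms of depth ≤ 2.
If N_k denotes the number of depth-≤k ground terms, the 2 constants give N_0 = 2, and each function symbol of arity r contributes N_{k-1}^r new terms at level k: N_k = 2 + N_{k-1}^2 + N_{k-1}.
N_0 = 2
N_1 = 2 + 2^2 + 2 = 8
N_2 = 2 + 8^2 + 8 = 74
So |H| = 74.
For each predicate symbol, the number of ground atoms is |H| raised to its arity; summing:
  S: 74
Total ground atoms: 74.

74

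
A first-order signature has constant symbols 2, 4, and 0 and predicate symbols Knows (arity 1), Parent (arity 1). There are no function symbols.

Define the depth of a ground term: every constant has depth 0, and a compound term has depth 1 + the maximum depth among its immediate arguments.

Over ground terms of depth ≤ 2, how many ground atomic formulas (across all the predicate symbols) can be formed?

6

First count ground terms of depth ≤ 2.
With no function symbols every ground term is a constant, so there are exactly 3 ground terms at every depth bound.
N_0 = 3
N_1 = 3
N_2 = 3
So |H| = 3.
Ground atoms are formed by filling each argument slot of a predicate with a term from H, so an r-ary predicate gives |H|^r atoms:
  Knows: 3;  Parent: 3
Total ground atoms: 3 + 3 = 6.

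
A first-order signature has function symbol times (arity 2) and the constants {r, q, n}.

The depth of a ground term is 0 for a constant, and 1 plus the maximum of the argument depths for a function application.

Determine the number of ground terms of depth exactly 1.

Let N_k count ground terms of depth at most k. Each non-constant term of depth ≤ k is some function symbol applied to depth-≤(k−1) arguments, giving N_k = 3 + N_{k-1}^2.
N_0 = 3
N_1 = 3 + 3^2 = 12
Terms of depth exactly 1: N_1 − N_0 = 12 − 3 = 9.

9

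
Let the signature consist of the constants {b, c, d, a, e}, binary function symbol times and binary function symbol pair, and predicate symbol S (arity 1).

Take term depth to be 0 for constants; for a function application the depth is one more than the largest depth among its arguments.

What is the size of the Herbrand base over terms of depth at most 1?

55

First count ground terms of depth ≤ 1.
Let N_k count ground terms of depth at most k. Each non-constant term of depth ≤ k is some function symbol applied to depth-≤(k−1) arguments, giving N_k = 5 + N_{k-1}^2 + N_{k-1}^2.
N_0 = 5
N_1 = 5 + 5^2 + 5^2 = 55
So |H| = 55.
Each predicate of arity r yields |H|^r ground atoms (one per choice of an r-tuple from H):
  S: 55
Total ground atoms: 55.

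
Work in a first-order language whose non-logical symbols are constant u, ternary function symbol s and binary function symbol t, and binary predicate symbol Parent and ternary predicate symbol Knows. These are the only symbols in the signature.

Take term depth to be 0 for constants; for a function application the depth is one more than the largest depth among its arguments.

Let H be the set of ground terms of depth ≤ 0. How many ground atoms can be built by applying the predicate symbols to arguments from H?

First count ground terms of depth ≤ 0.
If N_k denotes the number of depth-≤k ground terms, the 1 constant gives N_0 = 1, and each function symbol of arity r contributes N_{k-1}^r new terms at level k: N_k = 1 + N_{k-1}^3 + N_{k-1}^2.
N_0 = 1
Explicitly: u.
So |H| = 1.
Ground atoms are formed by filling each argument slot of a predicate with a term from H, so an r-ary predicate gives |H|^r atoms:
  Parent: 1^2 = 1;  Knows: 1^3 = 1
Total ground atoms: 1 + 1 = 2.

2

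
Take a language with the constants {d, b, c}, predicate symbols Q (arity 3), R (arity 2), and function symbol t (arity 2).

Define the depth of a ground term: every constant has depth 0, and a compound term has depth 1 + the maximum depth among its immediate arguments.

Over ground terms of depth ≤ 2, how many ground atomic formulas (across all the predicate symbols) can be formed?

First count ground terms of depth ≤ 2.
If N_k denotes the number of depth-≤k ground terms, the 3 constants give N_0 = 3, and each function symbol of arity r contributes N_{k-1}^r new terms at level k: N_k = 3 + N_{k-1}^2.
N_0 = 3
N_1 = 3 + 3^2 = 12
N_2 = 3 + 12^2 = 147
So |H| = 147.
For each predicate symbol, the number of ground atoms is |H| raised to its arity; summing:
  Q: 147^3 = 3176523;  R: 147^2 = 21609
Total ground atoms: 3176523 + 21609 = 3198132.

3198132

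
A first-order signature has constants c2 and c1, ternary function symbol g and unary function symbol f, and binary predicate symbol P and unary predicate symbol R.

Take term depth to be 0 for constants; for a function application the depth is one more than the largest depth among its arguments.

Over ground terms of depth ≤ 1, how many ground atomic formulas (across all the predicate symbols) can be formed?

First count ground terms of depth ≤ 1.
If N_k denotes the number of depth-≤k ground terms, the 2 constants give N_0 = 2, and each function symbol of arity r contributes N_{k-1}^r new terms at level k: N_k = 2 + N_{k-1}^3 + N_{k-1}.
N_0 = 2
N_1 = 2 + 2^3 + 2 = 12
Explicitly: c2, c1, g(c2, c2, c2), g(c2, c2, c1), g(c2, c1, c2), g(c2, c1, c1), g(c1, c2, c2), g(c1, c2, c1), g(c1, c1, c2), g(c1, c1, c1), f(c2), f(c1).
So |H| = 12.
For each predicate symbol, the number of ground atoms is |H| raised to its arity; summing:
  P: 12^2 = 144;  R: 12
Total ground atoms: 144 + 12 = 156.

156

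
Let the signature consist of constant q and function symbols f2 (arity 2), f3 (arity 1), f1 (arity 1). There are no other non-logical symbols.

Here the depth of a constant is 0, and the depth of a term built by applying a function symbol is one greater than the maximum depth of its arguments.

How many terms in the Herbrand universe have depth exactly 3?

651

If N_k denotes the number of depth-≤k ground terms, the 1 constant gives N_0 = 1, and each function symbol of arity r contributes N_{k-1}^r new terms at level k: N_k = 1 + N_{k-1}^2 + N_{k-1} + N_{k-1}.
N_0 = 1
N_1 = 1 + 1^2 + 1 + 1 = 4
N_2 = 1 + 4^2 + 4 + 4 = 25
N_3 = 1 + 25^2 + 25 + 25 = 676
Terms of depth exactly 3: N_3 − N_2 = 676 − 25 = 651.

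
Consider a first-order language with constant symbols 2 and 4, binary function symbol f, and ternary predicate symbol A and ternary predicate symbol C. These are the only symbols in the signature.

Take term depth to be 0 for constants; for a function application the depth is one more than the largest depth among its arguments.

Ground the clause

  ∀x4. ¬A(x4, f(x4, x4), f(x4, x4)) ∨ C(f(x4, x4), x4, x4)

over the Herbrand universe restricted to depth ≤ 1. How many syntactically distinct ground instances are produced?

6

Ground terms of depth ≤ 1:
  Let N_k count ground terms of depth at most k. Each non-constant term of depth ≤ k is some function symbol applied to depth-≤(k−1) arguments, giving N_k = 2 + N_{k-1}^2.
  N_0 = 2
  N_1 = 2 + 2^2 = 6
So there are 6 ground terms available for substitution.
The clause has 1 distinct variable (x4), which appears in the body. In the free term algebra distinct substitutions yield syntactically distinct ground instances.
Number of ground instances = 6.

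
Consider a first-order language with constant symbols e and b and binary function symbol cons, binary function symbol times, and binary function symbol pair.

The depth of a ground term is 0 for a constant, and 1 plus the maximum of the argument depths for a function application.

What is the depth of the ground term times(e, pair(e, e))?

2

depth(pair(e, e)) = 1 + max(0, 0) = 1
depth(times(e, pair(e, e))) = 1 + max(0, 1) = 2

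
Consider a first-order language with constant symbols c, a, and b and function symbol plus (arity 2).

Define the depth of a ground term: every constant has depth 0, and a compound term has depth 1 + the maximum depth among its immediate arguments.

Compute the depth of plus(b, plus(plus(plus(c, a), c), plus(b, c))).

4

depth(plus(c, a)) = 1 + max(0, 0) = 1
depth(plus(plus(c, a), c)) = 1 + max(1, 0) = 2
depth(plus(b, c)) = 1 + max(0, 0) = 1
depth(plus(plus(plus(c, a), c), plus(b, c))) = 1 + max(2, 1) = 3
depth(plus(b, plus(plus(plus(c, a), c), plus(b, c)))) = 1 + max(0, 3) = 4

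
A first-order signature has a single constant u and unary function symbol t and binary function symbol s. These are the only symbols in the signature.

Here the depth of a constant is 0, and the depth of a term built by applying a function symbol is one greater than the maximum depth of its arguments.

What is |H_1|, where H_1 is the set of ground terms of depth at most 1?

Let N_k count ground terms of depth at most k. Each non-constant term of depth ≤ k is some function symbol applied to depth-≤(k−1) arguments, giving N_k = 1 + N_{k-1} + N_{k-1}^2.
N_0 = 1
N_1 = 1 + 1 + 1^2 = 3
Explicitly: u, t(u), s(u, u).

3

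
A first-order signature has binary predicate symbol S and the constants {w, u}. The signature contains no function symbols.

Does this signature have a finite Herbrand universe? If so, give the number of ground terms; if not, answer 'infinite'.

There are no function symbols, so every ground term is one of the 2 constants.
The Herbrand universe is {w, u}, which is finite with 2 elements.

2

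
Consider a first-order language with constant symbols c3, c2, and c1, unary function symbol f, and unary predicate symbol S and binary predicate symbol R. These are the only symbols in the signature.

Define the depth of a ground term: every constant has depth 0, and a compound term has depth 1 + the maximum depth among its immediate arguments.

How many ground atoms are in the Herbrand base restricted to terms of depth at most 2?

First count ground terms of depth ≤ 2.
Count level by level. With function symbols f/1, the terms of depth ≤ k are the 3 constants together with each function applied to depth-≤(k−1) tuples, so N_k = 3 + N_{k-1}.
N_0 = 3
N_1 = 3 + 3 = 6
N_2 = 3 + 6 = 9
Explicitly: c3, c2, c1, f(c3), f(c2), f(c1), f(f(c3)), f(f(c2)), f(f(c1)).
So |H| = 9.
A ground atom is a predicate applied to a tuple of terms from H, so the count is the sum over predicates of |H|^arity:
  S: 9;  R: 9^2 = 81
Total ground atoms: 9 + 81 = 90.

90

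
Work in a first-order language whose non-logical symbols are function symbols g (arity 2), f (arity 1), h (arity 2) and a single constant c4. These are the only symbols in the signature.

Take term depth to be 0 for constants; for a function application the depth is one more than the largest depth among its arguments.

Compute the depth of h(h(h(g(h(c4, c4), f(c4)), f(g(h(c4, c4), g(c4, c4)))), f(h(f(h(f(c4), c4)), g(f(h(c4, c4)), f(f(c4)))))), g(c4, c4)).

depth(h(c4, c4)) = 1 + max(0, 0) = 1
depth(f(c4)) = 1 + depth(c4) = 1 + 0 = 1
depth(g(h(c4, c4), f(c4))) = 1 + max(1, 1) = 2
depth(g(c4, c4)) = 1 + max(0, 0) = 1
depth(g(h(c4, c4), g(c4, c4))) = 1 + max(1, 1) = 2
depth(f(g(h(c4, c4), g(c4, c4)))) = 1 + depth(g(h(c4, c4), g(c4, c4))) = 1 + 2 = 3
depth(h(g(h(c4, c4), f(c4)), f(g(h(c4, c4), g(c4, c4))))) = 1 + max(2, 3) = 4
depth(h(f(c4), c4)) = 1 + max(1, 0) = 2
depth(f(h(f(c4), c4))) = 1 + depth(h(f(c4), c4)) = 1 + 2 = 3
depth(f(h(c4, c4))) = 1 + depth(h(c4, c4)) = 1 + 1 = 2
depth(f(f(c4))) = 1 + depth(f(c4)) = 1 + 1 = 2
depth(g(f(h(c4, c4)), f(f(c4)))) = 1 + max(2, 2) = 3
depth(h(f(h(f(c4), c4)), g(f(h(c4, c4)), f(f(c4))))) = 1 + max(3, 3) = 4
depth(f(h(f(h(f(c4), c4)), g(f(h(c4, c4)), f(f(c4)))))) = 1 + depth(h(f(h(f(c4), c4)), g(f(h(c4, c4)), f(f(c4))))) = 1 + 4 = 5
depth(h(h(g(h(c4, c4), f(c4)), f(g(h(c4, c4), g(c4, c4)))), f(h(f(h(f(c4), c4)), g(f(h(c4, c4)), f(f(c4))))))) = 1 + max(4, 5) = 6
depth(h(h(h(g(h(c4, c4), f(c4)), f(g(h(c4, c4), g(c4, c4)))), f(h(f(h(f(c4), c4)), g(f(h(c4, c4)), f(f(c4)))))), g(c4, c4))) = 1 + max(6, 1) = 7

7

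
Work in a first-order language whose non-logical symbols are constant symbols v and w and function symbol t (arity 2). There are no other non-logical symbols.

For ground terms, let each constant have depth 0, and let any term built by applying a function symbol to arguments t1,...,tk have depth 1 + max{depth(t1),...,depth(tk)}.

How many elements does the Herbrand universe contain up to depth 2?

Write N_k for the number of ground terms of depth ≤ k. A term of depth ≤ k is either a constant or a function symbol applied to arguments of depth ≤ k−1, so N_k = 2 + N_{k-1}^2.
N_0 = 2
N_1 = 2 + 2^2 = 6
N_2 = 2 + 6^2 = 38

38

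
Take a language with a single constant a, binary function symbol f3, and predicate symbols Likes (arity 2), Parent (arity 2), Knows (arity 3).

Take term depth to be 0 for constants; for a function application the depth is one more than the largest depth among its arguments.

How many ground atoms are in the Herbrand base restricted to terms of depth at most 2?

First count ground terms of depth ≤ 2.
If N_k denotes the number of depth-≤k ground terms, the 1 constant gives N_0 = 1, and each function symbol of arity r contributes N_{k-1}^r new terms at level k: N_k = 1 + N_{k-1}^2.
N_0 = 1
N_1 = 1 + 1^2 = 2
N_2 = 1 + 2^2 = 5
Explicitly: a, f3(a, a), f3(a, f3(a, a)), f3(f3(a, a), a), f3(f3(a, a), f3(a, a)).
So |H| = 5.
A ground atom is a predicate applied to a tuple of terms from H, so the count is the sum over predicates of |H|^arity:
  Likes: 5^2 = 25;  Parent: 5^2 = 25;  Knows: 5^3 = 125
Total ground atoms: 25 + 25 + 125 = 175.

175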